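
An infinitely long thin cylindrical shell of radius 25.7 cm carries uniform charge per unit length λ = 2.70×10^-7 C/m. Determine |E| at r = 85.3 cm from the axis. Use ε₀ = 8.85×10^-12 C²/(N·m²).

E = 5.69×10^3 V/m

Coaxial Gaussian cylinder, radius r = 85.3 cm, length L (r > 25.7 cm).
The full line charge is enclosed: λ_enc = 2.70×10^-7 C/m.
By Gauss's law (flux through the curved wall only), E·2πrL = λ_enc L/ε₀.
E = |λ_enc|/(2πε₀r) = (2.70e-7)/(2π·8.85×10^-12·0.853) = 5.69×10^3 N/C.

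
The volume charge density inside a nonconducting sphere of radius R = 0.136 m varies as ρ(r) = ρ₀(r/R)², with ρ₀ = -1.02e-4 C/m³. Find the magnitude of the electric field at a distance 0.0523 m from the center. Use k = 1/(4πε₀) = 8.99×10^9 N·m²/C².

|E| = 1.78e4 V/m

Symmetry ⇒ E = E(r) r̂. Gaussian sphere of radius r = 0.0523 m (r < R).
Q_enc = ∫₀^r ρ(r')·4πr'² dr' = (4πρ₀/R²) ∫₀^r r'^4 dr' = 4πρ₀ r^5/(5·R²) = -5.423e-9 C.
Applying ∮E·dA = Q_enc/ε₀ with Φ = E(4πr²):
E = k|Q_enc|/r² = (8.99×10^9)(5.423e-9)/(0.0523)² = 1.78e4 N/C.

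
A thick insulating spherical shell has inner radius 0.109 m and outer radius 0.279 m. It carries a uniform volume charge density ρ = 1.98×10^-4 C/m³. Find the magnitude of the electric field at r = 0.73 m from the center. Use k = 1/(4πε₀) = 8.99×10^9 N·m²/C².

E ≈ 2.86×10^5 N/C

Symmetry ⇒ E = E(r) r̂. Gaussian sphere of radius r = 0.73 m (r > 0.279 m, enclosing the whole shell).
Q_enc = ρ·(4π/3)(b³ − a³) = (1.98e-4)·(4π/3)·((0.279)³ − (0.109)³) = 1.694×10^-5 C.
By Gauss's law, ∮E·dA = E·4πr² = Q_enc/ε₀.
E = k|Q_enc|/r² = (8.99×10^9)(1.694×10^-5)/(0.73)² = 2.86e5 N/C.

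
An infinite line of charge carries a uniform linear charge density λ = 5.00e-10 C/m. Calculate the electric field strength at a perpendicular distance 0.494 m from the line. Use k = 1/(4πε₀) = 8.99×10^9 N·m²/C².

18.2 V/m

Take a coaxial cylindrical Gaussian surface of radius r = 0.494 m and length L.
Q_enc = λL, so λ_enc = 5.00×10^-10 C/m.
Since E is radial and uniform over the curved surface, Φ = E·2πrL = Q_enc/ε₀ = λ_enc L/ε₀.
E = 2k|λ_enc|/r = 2(8.99×10^9)(5.00×10^-10)/(0.494) = 18.2 N/C.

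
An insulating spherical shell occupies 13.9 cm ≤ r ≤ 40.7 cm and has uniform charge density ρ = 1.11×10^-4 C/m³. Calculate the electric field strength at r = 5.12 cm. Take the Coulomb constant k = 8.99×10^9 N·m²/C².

Take a concentric spherical Gaussian surface of radius r = 5.12 cm (r < 13.9 cm, inside the empty cavity).
No charge is enclosed, so by Gauss's law E·4πr² = 0 ⇒ E = 0.

|E| = 0 N/C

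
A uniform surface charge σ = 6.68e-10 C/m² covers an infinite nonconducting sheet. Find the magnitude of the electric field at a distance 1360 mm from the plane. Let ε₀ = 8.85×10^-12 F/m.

Choose a cylindrical pillbox piercing the sheet, end faces (area A) parallel to it.
Only the two end caps contribute flux: Φ = 2EA. With Q_enc = σA, Gauss's law gives E = |σ|/(2ε₀).
E = |σ|/(2ε₀) = (6.68e-10)/(2·8.85×10^-12) = 37.7 N/C.

E ≈ 37.7 V/m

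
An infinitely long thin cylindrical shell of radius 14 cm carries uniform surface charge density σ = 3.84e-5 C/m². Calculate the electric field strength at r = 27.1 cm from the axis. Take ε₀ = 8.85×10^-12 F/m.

E = 2.24×10^6 V/m

Take a coaxial cylindrical Gaussian surface of radius r = 27.1 cm and length L (r > 14 cm).
The whole shell is enclosed: λ_enc = σ·2πR = (3.84×10^-5)·2π·(0.14) = 3.378×10^-5 C/m.
Gauss's law: E·2πrL = λ_enc L/ε₀.
E = |λ_enc|/(2πε₀r) = (3.378×10^-5)/(2π·8.85×10^-12·0.271) = 2.24×10^6 N/C.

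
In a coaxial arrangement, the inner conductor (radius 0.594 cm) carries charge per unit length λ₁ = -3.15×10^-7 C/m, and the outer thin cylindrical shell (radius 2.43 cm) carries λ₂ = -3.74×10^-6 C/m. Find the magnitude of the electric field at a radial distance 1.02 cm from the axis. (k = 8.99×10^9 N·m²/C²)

5.55e5 N/C

Take a coaxial cylindrical Gaussian surface of radius r = 1.02 cm and length L (between the conductors, 0.594 cm < r < 2.43 cm).
Only the inner wire is enclosed; the outer shell contributes nothing inside itself. λ_enc = λ₁ = -3.15×10^-7 C/m.
Since E is radial and uniform over the curved surface, Φ = E·2πrL = Q_enc/ε₀ = λ_enc L/ε₀.
E = 2k|λ_enc|/r = 2(8.99×10^9)(3.15×10^-7)/(0.0102) = 5.55e5 N/C.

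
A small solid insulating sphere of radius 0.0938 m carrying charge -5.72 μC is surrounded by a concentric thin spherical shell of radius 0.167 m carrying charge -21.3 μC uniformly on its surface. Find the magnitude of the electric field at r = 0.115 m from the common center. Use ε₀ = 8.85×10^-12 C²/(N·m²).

By spherical symmetry E is radial; choose a Gaussian sphere of radius r = 0.115 m (between the bodies, 0.0938 m < r < 0.167 m).
Only the inner charge is enclosed; the outer shell contributes nothing inside itself. Q_enc = -5.72 μC = -5.72×10^-6 C.
Applying ∮E·dA = Q_enc/ε₀ with Φ = E(4πr²):
E = |Q_enc|/(4πε₀r²) = (5.72×10^-6)/(4π·8.85×10^-12·(0.115)²) = 3.89e6 N/C.

E ≈ 3.89e6 V/m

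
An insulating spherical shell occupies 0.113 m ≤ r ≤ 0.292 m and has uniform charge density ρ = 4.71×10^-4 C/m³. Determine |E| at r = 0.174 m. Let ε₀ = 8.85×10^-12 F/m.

|E| = 2.24×10^6 N/C

Symmetry ⇒ E = E(r) r̂. Gaussian sphere of radius r = 0.174 m (within the shell material, 0.113 m < r < 0.292 m).
Enclosed charge is the volume from a to r: Q_enc = (4π/3)ρ(r³ − a³) = 7.547×10^-6 C.
Since E is radial and uniform over the Gaussian sphere, Φ = E·4πr² = Q_enc/ε₀.
E = |Q_enc|/(4πε₀r²) = (7.547e-6)/(4π·8.85×10^-12·(0.174)²) = 2.24×10^6 N/C.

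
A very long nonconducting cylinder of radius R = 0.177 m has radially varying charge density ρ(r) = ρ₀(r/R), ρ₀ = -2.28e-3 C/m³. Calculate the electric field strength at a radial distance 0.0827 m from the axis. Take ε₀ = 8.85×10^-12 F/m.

|E| = 3.32×10^6 N/C

Coaxial Gaussian cylinder, radius r = 0.0827 m, length L (r < R).
λ_enc = ∫₀^r ρ(r')·2πr' dr' = (2πρ₀/R)·r^3/3 = -1.526e-5 C/m.
By Gauss's law (flux through the curved wall only), E·2πrL = λ_enc L/ε₀.
E = |λ_enc|/(2πε₀r) = (1.526×10^-5)/(2π·8.85×10^-12·0.0827) = 3.32e6 N/C.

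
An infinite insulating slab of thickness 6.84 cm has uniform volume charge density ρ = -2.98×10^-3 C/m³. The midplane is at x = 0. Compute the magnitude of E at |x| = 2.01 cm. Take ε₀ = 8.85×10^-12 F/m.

|E| ≈ 6.77×10^6 V/m

By symmetry E is perpendicular to the slab. A Gaussian pillbox from −2.01 cm to +2.01 cm (face area A) lies entirely within the slab.
Q_enc = ρ·(2x)·A and flux = 2EA, so 2EA = 2ρxA/ε₀ ⇒ E = |ρ|x/ε₀.
E = (2.98e-3)(0.0201)/(8.85×10^-12) = 6.77×10^6 N/C.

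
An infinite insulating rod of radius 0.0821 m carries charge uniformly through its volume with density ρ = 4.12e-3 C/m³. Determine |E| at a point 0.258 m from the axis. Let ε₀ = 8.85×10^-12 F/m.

|E| = 6.08e6 N/C

By cylindrical symmetry E is radial; use a coaxial Gaussian cylinder of radius 0.258 m and length L (r > 0.0821 m, full cross-section enclosed).
λ_enc = ρ·πR² = (4.12e-3)π(0.0821)² = 8.724×10^-5 C/m.
Applying ∮E·dA = Q_enc/ε₀ with the end caps contributing no flux:
E = |λ_enc|/(2πε₀r) = (8.724×10^-5)/(2π·8.85×10^-12·0.258) = 6.08e6 N/C.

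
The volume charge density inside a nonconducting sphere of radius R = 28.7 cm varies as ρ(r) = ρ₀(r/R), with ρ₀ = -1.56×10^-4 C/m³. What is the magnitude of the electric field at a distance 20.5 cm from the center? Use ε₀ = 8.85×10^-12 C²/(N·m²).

|E| = 6.45×10^5 N/C

Take a concentric spherical Gaussian surface of radius r = 20.5 cm (r < R).
Integrate the density: Q_enc = 4π ∫₀^r ρ₀(r'/R)^1 r'² dr' = 4πρ₀ r^4/(4·R) = -3.016e-6 C.
Since E is radial and uniform over the Gaussian sphere, Φ = E·4πr² = Q_enc/ε₀.
E = |Q_enc|/(4πε₀r²) = (3.016e-6)/(4π·8.85×10^-12·(0.205)²) = 6.45e5 N/C.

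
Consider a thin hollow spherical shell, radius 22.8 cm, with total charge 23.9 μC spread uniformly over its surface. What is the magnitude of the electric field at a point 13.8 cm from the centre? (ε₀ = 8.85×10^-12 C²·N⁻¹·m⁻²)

|E| = 0 N/C

Take a concentric spherical Gaussian surface of radius r = 13.8 cm (inside the shell, r < 22.8 cm).
All the charge is outside the Gaussian surface: Q_enc = 0, hence E = 0 everywhere inside the shell.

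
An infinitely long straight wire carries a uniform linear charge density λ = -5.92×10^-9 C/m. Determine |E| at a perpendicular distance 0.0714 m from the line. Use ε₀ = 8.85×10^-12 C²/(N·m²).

Coaxial Gaussian cylinder, radius r = 0.0714 m, length L.
Q_enc = λL, so λ_enc = -5.92×10^-9 C/m.
By Gauss's law (flux through the curved wall only), E·2πrL = λ_enc L/ε₀.
E = |λ_enc|/(2πε₀r) = (5.92e-9)/(2π·8.85×10^-12·0.0714) = 1.49×10^3 N/C.

1.49×10^3 V/m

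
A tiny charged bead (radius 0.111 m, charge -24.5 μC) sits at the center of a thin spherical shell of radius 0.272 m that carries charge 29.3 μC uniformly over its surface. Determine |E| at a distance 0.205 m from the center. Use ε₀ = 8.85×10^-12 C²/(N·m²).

Symmetry ⇒ E = E(r) r̂. Gaussian sphere of radius r = 0.205 m (between the bodies, 0.111 m < r < 0.272 m).
The shell at 0.272 m lies outside the Gaussian surface, so Q_enc = -24.5 μC = -2.45e-5 C.
Applying ∮E·dA = Q_enc/ε₀ with Φ = E(4πr²):
E = |Q_enc|/(4πε₀r²) = (2.45×10^-5)/(4π·8.85×10^-12·(0.205)²) = 5.24e6 N/C.

E ≈ 5.24×10^6 N/C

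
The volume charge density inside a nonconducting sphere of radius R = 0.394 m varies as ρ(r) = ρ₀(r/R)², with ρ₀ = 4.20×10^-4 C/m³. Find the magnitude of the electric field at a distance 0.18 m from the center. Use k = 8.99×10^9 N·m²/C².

|E| = 3.57×10^5 V/m

Take a concentric spherical Gaussian surface of radius r = 0.18 m (r < R).
Q_enc = ∫₀^r ρ(r')·4πr'² dr' = (4πρ₀/R²) ∫₀^r r'^4 dr' = 4πρ₀ r^5/(5·R²) = 1.285×10^-6 C.
Gauss's law: E·4πr² = Q_enc/ε₀.
E = k|Q_enc|/r² = (8.99×10^9)(1.285×10^-6)/(0.18)² = 3.57e5 N/C.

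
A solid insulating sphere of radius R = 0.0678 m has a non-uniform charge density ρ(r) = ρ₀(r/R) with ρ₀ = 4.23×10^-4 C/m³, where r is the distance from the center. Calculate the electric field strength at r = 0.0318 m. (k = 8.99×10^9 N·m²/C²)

By spherical symmetry E is radial; choose a Gaussian sphere of radius r = 0.0318 m (r < R).
Q_enc = ∫₀^r ρ(r')·4πr'² dr' = (4πρ₀/R) ∫₀^r r'^3 dr' = 4πρ₀ r^4/(4·R) = 2.004e-8 C.
Since E is radial and uniform over the Gaussian sphere, Φ = E·4πr² = Q_enc/ε₀.
E = k|Q_enc|/r² = (8.99×10^9)(2.004e-8)/(0.0318)² = 1.78e5 N/C.

|E| = 1.78×10^5 N/C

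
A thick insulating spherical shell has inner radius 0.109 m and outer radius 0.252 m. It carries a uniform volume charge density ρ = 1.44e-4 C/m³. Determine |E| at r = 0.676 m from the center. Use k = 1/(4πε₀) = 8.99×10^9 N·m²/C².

By spherical symmetry E is radial; choose a Gaussian sphere of radius r = 0.676 m (r > 0.252 m, enclosing the whole shell).
Q_enc = ρ·(4π/3)(b³ − a³) = (1.44×10^-4)·(4π/3)·((0.252)³ − (0.109)³) = 8.872×10^-6 C.
Gauss's law: E·4πr² = Q_enc/ε₀.
E = k|Q_enc|/r² = (8.99×10^9)(8.872×10^-6)/(0.676)² = 1.75×10^5 N/C.

|E| ≈ 1.75×10^5 V/m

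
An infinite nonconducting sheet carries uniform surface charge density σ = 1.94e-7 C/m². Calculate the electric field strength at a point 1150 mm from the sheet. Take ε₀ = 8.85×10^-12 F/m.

|E| ≈ 1.10×10^4 N/C

By planar symmetry E is perpendicular to the sheet and uniform; use a Gaussian pillbox with flat faces of area A on each side of the sheet.
Flux Φ = 2EA and Q_enc = σA, so 2EA = σA/ε₀ ⇒ E = |σ|/(2ε₀), independent of distance.
E = |σ|/(2ε₀) = (1.94×10^-7)/(2·8.85×10^-12) = 1.10×10^4 N/C.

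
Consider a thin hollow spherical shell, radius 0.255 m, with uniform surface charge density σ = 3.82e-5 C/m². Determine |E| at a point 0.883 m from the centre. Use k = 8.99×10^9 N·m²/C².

|E| ≈ 3.60×10^5 V/m

Symmetry ⇒ E = E(r) r̂. Gaussian sphere of radius r = 0.883 m (r > 0.255 m).
The entire shell is enclosed: Q_enc = σ·4πR² = (3.82×10^-5)·4π·(0.255)² = 3.121e-5 C.
Applying ∮E·dA = Q_enc/ε₀ with Φ = E(4πr²):
E = k|Q_enc|/r² = (8.99×10^9)(3.121e-5)/(0.883)² = 3.60e5 N/C.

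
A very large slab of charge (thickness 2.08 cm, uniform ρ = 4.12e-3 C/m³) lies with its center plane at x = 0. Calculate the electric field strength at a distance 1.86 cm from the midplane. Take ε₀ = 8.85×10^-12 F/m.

The point |x| = 1.86 cm lies outside the slab (half-thickness 0.0104 m). A symmetric pillbox spanning the full slab encloses Q_enc = ρ·d·A.
Flux = 2EA ⇒ E = |ρ|d/(2ε₀), independent of distance outside.
E = (4.12×10^-3)(0.0208)/(2·8.85×10^-12) = 4.84×10^6 N/C.

|E| ≈ 4.84e6 N/C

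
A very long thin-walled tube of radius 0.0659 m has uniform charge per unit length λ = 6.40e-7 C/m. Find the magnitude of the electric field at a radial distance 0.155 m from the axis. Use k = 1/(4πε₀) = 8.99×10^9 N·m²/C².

7.42e4 N/C

Take a coaxial cylindrical Gaussian surface of radius r = 0.155 m and length L (r > 0.0659 m).
The full line charge is enclosed: λ_enc = 6.40e-7 C/m.
By Gauss's law (flux through the curved wall only), E·2πrL = λ_enc L/ε₀.
E = 2k|λ_enc|/r = 2(8.99×10^9)(6.40e-7)/(0.155) = 7.42×10^4 N/C.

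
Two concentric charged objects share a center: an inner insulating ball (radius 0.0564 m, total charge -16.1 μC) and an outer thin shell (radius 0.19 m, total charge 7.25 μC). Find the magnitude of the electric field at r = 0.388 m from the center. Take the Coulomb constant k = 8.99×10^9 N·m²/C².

E = 5.28×10^5 V/m

Symmetry ⇒ E = E(r) r̂. Gaussian sphere of radius r = 0.388 m (r > 0.19 m, enclosing both).
Q_enc = (-16.1 μC) + (7.25 μC) = -8.85e-6 C.
By Gauss's law, ∮E·dA = E·4πr² = Q_enc/ε₀.
E = k|Q_enc|/r² = (8.99×10^9)(8.85e-6)/(0.388)² = 5.28e5 N/C.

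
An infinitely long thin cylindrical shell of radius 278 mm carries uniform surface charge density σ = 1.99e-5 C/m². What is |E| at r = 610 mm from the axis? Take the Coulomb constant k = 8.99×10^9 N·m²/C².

1.02e6 V/m

Take a coaxial cylindrical Gaussian surface of radius r = 610 mm and length L (r > 278 mm).
The whole shell is enclosed: λ_enc = σ·2πR = (1.99×10^-5)·2π·(0.278) = 3.476×10^-5 C/m.
By Gauss's law (flux through the curved wall only), E·2πrL = λ_enc L/ε₀.
E = 2k|λ_enc|/r = 2(8.99×10^9)(3.476×10^-5)/(0.61) = 1.02e6 N/C.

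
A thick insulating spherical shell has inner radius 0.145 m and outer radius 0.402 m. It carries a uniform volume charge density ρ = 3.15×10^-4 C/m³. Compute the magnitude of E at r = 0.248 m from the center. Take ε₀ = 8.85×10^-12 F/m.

2.35e6 V/m

By spherical symmetry E is radial; choose a Gaussian sphere of radius r = 0.248 m (within the shell material, 0.145 m < r < 0.402 m).
Enclosed charge is the volume from a to r: Q_enc = (4π/3)ρ(r³ − a³) = 1.61e-5 C.
Since E is radial and uniform over the Gaussian sphere, Φ = E·4πr² = Q_enc/ε₀.
E = |Q_enc|/(4πε₀r²) = (1.61×10^-5)/(4π·8.85×10^-12·(0.248)²) = 2.35e6 N/C.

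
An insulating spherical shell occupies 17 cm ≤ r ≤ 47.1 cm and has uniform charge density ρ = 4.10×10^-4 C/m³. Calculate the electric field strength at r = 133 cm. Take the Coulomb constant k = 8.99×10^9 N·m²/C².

Take a concentric spherical Gaussian surface of radius r = 133 cm (r > 47.1 cm, enclosing the whole shell).
Q_enc = ρ·(4π/3)(b³ − a³) = (4.10×10^-4)·(4π/3)·((0.471)³ − (0.17)³) = 1.71e-4 C.
By Gauss's law, ∮E·dA = E·4πr² = Q_enc/ε₀.
E = k|Q_enc|/r² = (8.99×10^9)(1.71×10^-4)/(1.33)² = 8.69e5 N/C.

E = 8.69×10^5 N/C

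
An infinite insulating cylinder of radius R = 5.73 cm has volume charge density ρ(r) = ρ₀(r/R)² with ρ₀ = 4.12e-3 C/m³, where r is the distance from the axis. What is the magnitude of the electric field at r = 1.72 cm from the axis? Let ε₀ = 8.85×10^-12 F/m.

1.80×10^5 N/C

By cylindrical symmetry E is radial; use a coaxial Gaussian cylinder of radius 1.72 cm and length L (r < R).
Integrating ρ over the cross-section to radius r: λ_enc = (2πρ₀/R²) ∫₀^r r'^3 dr' = 2πρ₀ r^4/(4·R²) = 1.725×10^-7 C/m.
Applying ∮E·dA = Q_enc/ε₀ with the end caps contributing no flux:
E = |λ_enc|/(2πε₀r) = (1.725×10^-7)/(2π·8.85×10^-12·0.0172) = 1.80×10^5 N/C.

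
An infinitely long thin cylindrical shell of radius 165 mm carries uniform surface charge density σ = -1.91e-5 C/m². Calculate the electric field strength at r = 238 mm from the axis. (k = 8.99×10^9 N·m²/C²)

Take a coaxial cylindrical Gaussian surface of radius r = 238 mm and length L (r > 165 mm).
The whole shell is enclosed: λ_enc = σ·2πR = (-1.91×10^-5)·2π·(0.165) = -1.98×10^-5 C/m.
By Gauss's law (flux through the curved wall only), E·2πrL = λ_enc L/ε₀.
E = 2k|λ_enc|/r = 2(8.99×10^9)(1.98×10^-5)/(0.238) = 1.50×10^6 N/C.

1.50×10^6 N/C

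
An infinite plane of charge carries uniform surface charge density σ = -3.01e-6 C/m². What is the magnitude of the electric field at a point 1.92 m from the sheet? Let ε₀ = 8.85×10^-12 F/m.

|E| = 1.70e5 N/C

Choose a cylindrical pillbox piercing the sheet, end faces (area A) parallel to it.
Flux Φ = 2EA and Q_enc = σA, so 2EA = σA/ε₀ ⇒ E = |σ|/(2ε₀), independent of distance.
E = |σ|/(2ε₀) = (3.01×10^-6)/(2·8.85×10^-12) = 1.70e5 N/C.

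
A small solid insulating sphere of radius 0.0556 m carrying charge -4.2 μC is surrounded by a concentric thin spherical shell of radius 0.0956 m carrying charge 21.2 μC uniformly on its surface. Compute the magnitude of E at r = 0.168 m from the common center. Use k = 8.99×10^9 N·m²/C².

By spherical symmetry E is radial; choose a Gaussian sphere of radius r = 0.168 m (r > 0.0956 m, enclosing both).
Q_enc = (-4.2 μC) + (21.2 μC) = 1.70×10^-5 C.
Since E is radial and uniform over the Gaussian sphere, Φ = E·4πr² = Q_enc/ε₀.
E = k|Q_enc|/r² = (8.99×10^9)(1.70e-5)/(0.168)² = 5.41×10^6 N/C.

5.41×10^6 N/C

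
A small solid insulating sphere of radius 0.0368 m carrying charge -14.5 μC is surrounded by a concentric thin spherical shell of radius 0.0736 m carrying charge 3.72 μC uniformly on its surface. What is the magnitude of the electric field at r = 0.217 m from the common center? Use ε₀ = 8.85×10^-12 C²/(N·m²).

E ≈ 2.06×10^6 N/C

Symmetry ⇒ E = E(r) r̂. Gaussian sphere of radius r = 0.217 m (r > 0.0736 m, enclosing both).
Q_enc = (-14.5 μC) + (3.72 μC) = -1.078×10^-5 C.
Gauss's law: E·4πr² = Q_enc/ε₀.
E = |Q_enc|/(4πε₀r²) = (1.078×10^-5)/(4π·8.85×10^-12·(0.217)²) = 2.06×10^6 N/C.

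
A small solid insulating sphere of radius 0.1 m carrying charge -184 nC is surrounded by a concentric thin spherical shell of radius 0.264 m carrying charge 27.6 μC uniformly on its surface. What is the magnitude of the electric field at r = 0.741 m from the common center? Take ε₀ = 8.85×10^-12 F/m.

Use a concentric Gaussian sphere at r = 0.741 m (r > 0.264 m, enclosing both).
Q_enc = (-184 nC) + (27.6 μC) = 2.742×10^-5 C.
Since E is radial and uniform over the Gaussian sphere, Φ = E·4πr² = Q_enc/ε₀.
E = |Q_enc|/(4πε₀r²) = (2.742×10^-5)/(4π·8.85×10^-12·(0.741)²) = 4.49e5 N/C.

|E| = 4.49×10^5 V/m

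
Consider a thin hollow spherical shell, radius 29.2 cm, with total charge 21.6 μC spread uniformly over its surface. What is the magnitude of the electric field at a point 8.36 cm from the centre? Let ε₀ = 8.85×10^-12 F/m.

Symmetry ⇒ E = E(r) r̂. Gaussian sphere of radius r = 8.36 cm (inside the shell, r < 29.2 cm).
All the charge is outside the Gaussian surface: Q_enc = 0, hence E = 0 everywhere inside the shell.

E = 0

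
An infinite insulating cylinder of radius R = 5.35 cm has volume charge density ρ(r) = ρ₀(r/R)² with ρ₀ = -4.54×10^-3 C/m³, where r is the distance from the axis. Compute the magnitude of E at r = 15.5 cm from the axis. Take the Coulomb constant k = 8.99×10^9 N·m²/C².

By cylindrical symmetry E is radial; use a coaxial Gaussian cylinder of radius 15.5 cm and length L (r > R, full charge per length enclosed).
λ_enc = 2π ∫₀^R ρ₀(r'/R)^2 r' dr' = 2πρ₀R²/4 = -2.041e-5 C/m.
Since E is radial and uniform over the curved surface, Φ = E·2πrL = Q_enc/ε₀ = λ_enc L/ε₀.
E = 2k|λ_enc|/r = 2(8.99×10^9)(2.041×10^-5)/(0.155) = 2.37×10^6 N/C.

|E| ≈ 2.37×10^6 N/C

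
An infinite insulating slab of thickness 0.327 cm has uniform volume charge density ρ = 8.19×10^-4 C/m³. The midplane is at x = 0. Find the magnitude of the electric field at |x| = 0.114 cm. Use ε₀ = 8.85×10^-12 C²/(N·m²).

By symmetry E is perpendicular to the slab. A Gaussian pillbox from −0.114 cm to +0.114 cm (face area A) lies entirely within the slab.
Q_enc = ρ·(2x)·A and flux = 2EA, so 2EA = 2ρxA/ε₀ ⇒ E = |ρ|x/ε₀.
E = (8.19×10^-4)(0.00114)/(8.85×10^-12) = 1.05×10^5 N/C.

E = 1.05×10^5 N/C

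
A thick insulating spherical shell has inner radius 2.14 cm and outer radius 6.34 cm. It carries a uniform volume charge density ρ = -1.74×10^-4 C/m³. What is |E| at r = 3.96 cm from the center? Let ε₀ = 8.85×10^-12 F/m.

|E| ≈ 2.19×10^5 N/C

Use a concentric Gaussian sphere at r = 3.96 cm (within the shell material, 2.14 cm < r < 6.34 cm).
Enclosed charge is the volume from a to r: Q_enc = (4π/3)ρ(r³ − a³) = -3.812×10^-8 C.
Since E is radial and uniform over the Gaussian sphere, Φ = E·4πr² = Q_enc/ε₀.
E = |Q_enc|/(4πε₀r²) = (3.812e-8)/(4π·8.85×10^-12·(0.0396)²) = 2.19×10^5 N/C.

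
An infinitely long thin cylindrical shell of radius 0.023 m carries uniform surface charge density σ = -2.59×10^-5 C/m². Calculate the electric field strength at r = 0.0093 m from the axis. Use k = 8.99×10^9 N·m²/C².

|E| = 0 N/C

Choose a coaxial cylinder of radius r = 0.0093 m (arbitrary length L) as the Gaussian surface (r < 0.023 m, inside the shell).
All the surface charge lies outside this cylinder: Q_enc = 0, hence E = 0.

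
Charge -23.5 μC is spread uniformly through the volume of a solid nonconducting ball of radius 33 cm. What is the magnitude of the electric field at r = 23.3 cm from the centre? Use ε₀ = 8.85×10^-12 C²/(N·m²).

|E| = 1.37×10^6 N/C

By spherical symmetry E is radial; choose a Gaussian sphere of radius r = 23.3 cm (r < R).
For a uniform sphere the enclosed fraction is (r/R)³, so Q_enc = (-23.5 μC)(0.233/0.33)³ = -8.272×10^-6 C.
Gauss's law: E·4πr² = Q_enc/ε₀.
E = |Q_enc|/(4πε₀r²) = (8.272×10^-6)/(4π·8.85×10^-12·(0.233)²) = 1.37e6 N/C.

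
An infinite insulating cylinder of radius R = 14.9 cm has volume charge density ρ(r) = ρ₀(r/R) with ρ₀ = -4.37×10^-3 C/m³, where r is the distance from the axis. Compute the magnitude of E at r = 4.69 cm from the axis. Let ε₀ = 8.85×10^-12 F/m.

Take a coaxial cylindrical Gaussian surface of radius r = 4.69 cm and length L (r < R).
λ_enc = ∫₀^r ρ(r')·2πr' dr' = (2πρ₀/R)·r^3/3 = -6.337×10^-6 C/m.
Gauss's law: E·2πrL = λ_enc L/ε₀.
E = |λ_enc|/(2πε₀r) = (6.337×10^-6)/(2π·8.85×10^-12·0.0469) = 2.43×10^6 N/C.

|E| = 2.43×10^6 V/m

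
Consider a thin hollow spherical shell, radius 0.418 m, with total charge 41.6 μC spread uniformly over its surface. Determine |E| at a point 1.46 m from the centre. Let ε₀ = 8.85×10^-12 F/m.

By spherical symmetry E is radial; choose a Gaussian sphere of radius r = 1.46 m (r > 0.418 m).
The entire shell is enclosed: Q_enc = 4.16e-5 C.
Since E is radial and uniform over the Gaussian sphere, Φ = E·4πr² = Q_enc/ε₀.
E = |Q_enc|/(4πε₀r²) = (4.16×10^-5)/(4π·8.85×10^-12·(1.46)²) = 1.75×10^5 N/C.

E = 1.75e5 N/C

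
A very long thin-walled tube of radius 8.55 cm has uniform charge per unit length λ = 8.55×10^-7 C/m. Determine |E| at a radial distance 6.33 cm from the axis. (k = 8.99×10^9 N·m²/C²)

Coaxial Gaussian cylinder, radius r = 6.33 cm, length L (r < 8.55 cm, inside the shell).
No charge is enclosed, so Gauss's law gives E·2πrL = 0 ⇒ E = 0.

|E| = 0 N/C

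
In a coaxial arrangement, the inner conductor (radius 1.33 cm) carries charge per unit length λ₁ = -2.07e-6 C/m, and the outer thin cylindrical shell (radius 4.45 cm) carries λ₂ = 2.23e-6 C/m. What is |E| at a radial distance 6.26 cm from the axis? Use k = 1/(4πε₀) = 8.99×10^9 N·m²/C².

|E| = 4.60×10^4 V/m

Coaxial Gaussian cylinder, radius r = 6.26 cm, length L (r > 4.45 cm, enclosing both).
λ_enc = λ₁ + λ₂ = (-2.07×10^-6) + (2.23×10^-6) = 1.60e-7 C/m.
By Gauss's law (flux through the curved wall only), E·2πrL = λ_enc L/ε₀.
E = 2k|λ_enc|/r = 2(8.99×10^9)(1.60×10^-7)/(0.0626) = 4.60e4 N/C.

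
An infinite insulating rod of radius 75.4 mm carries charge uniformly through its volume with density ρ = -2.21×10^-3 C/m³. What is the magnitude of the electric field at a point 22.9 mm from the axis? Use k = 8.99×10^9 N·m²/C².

|E| ≈ 2.86e6 V/m

By cylindrical symmetry E is radial; use a coaxial Gaussian cylinder of radius 22.9 mm and length L (r < R).
Enclosed charge per unit length: λ_enc = ρ·πr² = (-2.21e-3)π(0.0229)² = -3.641×10^-6 C/m.
Since E is radial and uniform over the curved surface, Φ = E·2πrL = Q_enc/ε₀ = λ_enc L/ε₀.
E = 2k|λ_enc|/r = 2(8.99×10^9)(3.641e-6)/(0.0229) = 2.86×10^6 N/C.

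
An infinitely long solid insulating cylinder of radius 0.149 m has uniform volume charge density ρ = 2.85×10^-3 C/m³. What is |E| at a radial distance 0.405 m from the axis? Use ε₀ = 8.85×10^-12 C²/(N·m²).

Take a coaxial cylindrical Gaussian surface of radius r = 0.405 m and length L (r > 0.149 m, full cross-section enclosed).
λ_enc = ρ·πR² = (2.85×10^-3)π(0.149)² = 1.988×10^-4 C/m.
Since E is radial and uniform over the curved surface, Φ = E·2πrL = Q_enc/ε₀ = λ_enc L/ε₀.
E = |λ_enc|/(2πε₀r) = (1.988e-4)/(2π·8.85×10^-12·0.405) = 8.83e6 N/C.

|E| = 8.83×10^6 V/m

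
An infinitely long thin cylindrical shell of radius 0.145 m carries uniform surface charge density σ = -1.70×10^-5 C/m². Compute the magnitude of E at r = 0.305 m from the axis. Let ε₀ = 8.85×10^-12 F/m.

9.13e5 N/C

Take a coaxial cylindrical Gaussian surface of radius r = 0.305 m and length L (r > 0.145 m).
The whole shell is enclosed: λ_enc = σ·2πR = (-1.70×10^-5)·2π·(0.145) = -1.549e-5 C/m.
Applying ∮E·dA = Q_enc/ε₀ with the end caps contributing no flux:
E = |λ_enc|/(2πε₀r) = (1.549×10^-5)/(2π·8.85×10^-12·0.305) = 9.13×10^5 N/C.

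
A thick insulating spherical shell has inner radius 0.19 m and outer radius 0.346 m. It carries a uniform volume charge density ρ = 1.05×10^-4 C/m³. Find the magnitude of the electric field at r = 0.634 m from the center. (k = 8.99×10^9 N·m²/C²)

|E| ≈ 3.40×10^5 N/C

Take a concentric spherical Gaussian surface of radius r = 0.634 m (r > 0.346 m, enclosing the whole shell).
Q_enc = ρ·(4π/3)(b³ − a³) = (1.05e-4)·(4π/3)·((0.346)³ − (0.19)³) = 1.52e-5 C.
Since E is radial and uniform over the Gaussian sphere, Φ = E·4πr² = Q_enc/ε₀.
E = k|Q_enc|/r² = (8.99×10^9)(1.52e-5)/(0.634)² = 3.40e5 N/C.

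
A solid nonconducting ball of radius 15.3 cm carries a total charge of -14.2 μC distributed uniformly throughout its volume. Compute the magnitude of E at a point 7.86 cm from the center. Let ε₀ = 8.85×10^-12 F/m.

Take a concentric spherical Gaussian surface of radius r = 7.86 cm (r < R).
For a uniform sphere the enclosed fraction is (r/R)³, so Q_enc = (-14.2 μC)(0.0786/0.153)³ = -1.925e-6 C.
By Gauss's law, ∮E·dA = E·4πr² = Q_enc/ε₀.
E = |Q_enc|/(4πε₀r²) = (1.925e-6)/(4π·8.85×10^-12·(0.0786)²) = 2.80e6 N/C.

2.80×10^6 V/m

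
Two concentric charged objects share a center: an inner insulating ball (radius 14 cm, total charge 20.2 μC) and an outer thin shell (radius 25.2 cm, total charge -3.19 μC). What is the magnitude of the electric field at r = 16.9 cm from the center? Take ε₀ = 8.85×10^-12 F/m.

Use a concentric Gaussian sphere at r = 16.9 cm (between the bodies, 14 cm < r < 25.2 cm).
Only the inner charge is enclosed; the outer shell contributes nothing inside itself. Q_enc = 20.2 μC = 2.02×10^-5 C.
Gauss's law: E·4πr² = Q_enc/ε₀.
E = |Q_enc|/(4πε₀r²) = (2.02×10^-5)/(4π·8.85×10^-12·(0.169)²) = 6.36×10^6 N/C.

|E| ≈ 6.36×10^6 V/m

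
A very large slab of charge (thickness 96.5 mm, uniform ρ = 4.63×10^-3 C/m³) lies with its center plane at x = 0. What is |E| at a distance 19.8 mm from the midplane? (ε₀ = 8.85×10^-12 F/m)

|E| ≈ 1.04×10^7 N/C

By symmetry E is perpendicular to the slab. A Gaussian pillbox from −19.8 mm to +19.8 mm (face area A) lies entirely within the slab.
Q_enc = ρ·(2x)·A and flux = 2EA, so 2EA = 2ρxA/ε₀ ⇒ E = |ρ|x/ε₀.
E = (4.63e-3)(0.0198)/(8.85×10^-12) = 1.04×10^7 N/C.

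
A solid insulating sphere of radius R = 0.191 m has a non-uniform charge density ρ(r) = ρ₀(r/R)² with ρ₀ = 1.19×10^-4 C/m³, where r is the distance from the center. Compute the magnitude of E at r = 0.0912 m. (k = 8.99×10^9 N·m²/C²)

By spherical symmetry E is radial; choose a Gaussian sphere of radius r = 0.0912 m (r < R).
Integrate the density: Q_enc = 4π ∫₀^r ρ₀(r'/R)^2 r'² dr' = 4πρ₀ r^5/(5·R²) = 5.172e-8 C.
By Gauss's law, ∮E·dA = E·4πr² = Q_enc/ε₀.
E = k|Q_enc|/r² = (8.99×10^9)(5.172e-8)/(0.0912)² = 5.59e4 N/C.

E ≈ 5.59e4 N/C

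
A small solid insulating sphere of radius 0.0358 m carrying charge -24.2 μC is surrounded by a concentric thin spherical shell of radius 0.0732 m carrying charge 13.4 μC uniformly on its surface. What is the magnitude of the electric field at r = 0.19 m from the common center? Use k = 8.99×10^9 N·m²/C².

Symmetry ⇒ E = E(r) r̂. Gaussian sphere of radius r = 0.19 m (r > 0.0732 m, enclosing both).
Q_enc = (-24.2 μC) + (13.4 μC) = -1.08e-5 C.
Gauss's law: E·4πr² = Q_enc/ε₀.
E = k|Q_enc|/r² = (8.99×10^9)(1.08×10^-5)/(0.19)² = 2.69e6 N/C.

|E| = 2.69×10^6 N/C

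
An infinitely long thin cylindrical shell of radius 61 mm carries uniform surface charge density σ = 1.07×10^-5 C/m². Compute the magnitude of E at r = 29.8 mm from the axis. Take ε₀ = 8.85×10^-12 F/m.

Take a coaxial cylindrical Gaussian surface of radius r = 29.8 mm and length L (r < 61 mm, inside the shell).
No charge is enclosed, so Gauss's law gives E·2πrL = 0 ⇒ E = 0.

|E| = 0 V/m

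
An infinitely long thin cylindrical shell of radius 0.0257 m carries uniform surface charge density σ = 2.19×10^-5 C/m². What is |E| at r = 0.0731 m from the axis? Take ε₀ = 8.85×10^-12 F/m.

Choose a coaxial cylinder of radius r = 0.0731 m (arbitrary length L) as the Gaussian surface (r > 0.0257 m).
The whole shell is enclosed: λ_enc = σ·2πR = (2.19e-5)·2π·(0.0257) = 3.536×10^-6 C/m.
Applying ∮E·dA = Q_enc/ε₀ with the end caps contributing no flux:
E = |λ_enc|/(2πε₀r) = (3.536×10^-6)/(2π·8.85×10^-12·0.0731) = 8.70e5 N/C.

|E| ≈ 8.70×10^5 N/C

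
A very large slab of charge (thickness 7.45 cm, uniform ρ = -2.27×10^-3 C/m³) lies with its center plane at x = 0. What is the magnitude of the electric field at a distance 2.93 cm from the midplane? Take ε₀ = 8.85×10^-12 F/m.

E ≈ 7.52×10^6 N/C

By symmetry E is perpendicular to the slab. A Gaussian pillbox from −2.93 cm to +2.93 cm (face area A) lies entirely within the slab.
Q_enc = ρ·(2x)·A and flux = 2EA, so 2EA = 2ρxA/ε₀ ⇒ E = |ρ|x/ε₀.
E = (2.27×10^-3)(0.0293)/(8.85×10^-12) = 7.52×10^6 N/C.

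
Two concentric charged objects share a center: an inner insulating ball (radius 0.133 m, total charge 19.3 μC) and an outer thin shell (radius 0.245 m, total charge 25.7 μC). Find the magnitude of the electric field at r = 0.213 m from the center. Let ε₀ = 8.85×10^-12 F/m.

E ≈ 3.83×10^6 N/C

By spherical symmetry E is radial; choose a Gaussian sphere of radius r = 0.213 m (between the bodies, 0.133 m < r < 0.245 m).
Only the inner charge is enclosed; the outer shell contributes nothing inside itself. Q_enc = 19.3 μC = 1.93×10^-5 C.
By Gauss's law, ∮E·dA = E·4πr² = Q_enc/ε₀.
E = |Q_enc|/(4πε₀r²) = (1.93e-5)/(4π·8.85×10^-12·(0.213)²) = 3.83×10^6 N/C.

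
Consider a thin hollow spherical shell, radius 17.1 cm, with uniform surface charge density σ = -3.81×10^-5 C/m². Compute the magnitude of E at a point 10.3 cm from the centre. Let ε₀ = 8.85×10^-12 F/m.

E = 0

By spherical symmetry E is radial; choose a Gaussian sphere of radius r = 10.3 cm (inside the shell, r < 17.1 cm).
No charge lies within this surface, so Q_enc = 0 and Gauss's law gives E·4πr² = 0 ⇒ E = 0.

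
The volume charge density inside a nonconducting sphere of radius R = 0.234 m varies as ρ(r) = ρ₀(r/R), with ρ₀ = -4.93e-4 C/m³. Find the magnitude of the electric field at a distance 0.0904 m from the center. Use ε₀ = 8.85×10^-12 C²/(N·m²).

By spherical symmetry E is radial; choose a Gaussian sphere of radius r = 0.0904 m (r < R).
Integrate the density: Q_enc = 4π ∫₀^r ρ₀(r'/R)^1 r'² dr' = 4πρ₀ r^4/(4·R) = -4.42×10^-7 C.
Since E is radial and uniform over the Gaussian sphere, Φ = E·4πr² = Q_enc/ε₀.
E = |Q_enc|/(4πε₀r²) = (4.42×10^-7)/(4π·8.85×10^-12·(0.0904)²) = 4.86e5 N/C.

4.86×10^5 N/C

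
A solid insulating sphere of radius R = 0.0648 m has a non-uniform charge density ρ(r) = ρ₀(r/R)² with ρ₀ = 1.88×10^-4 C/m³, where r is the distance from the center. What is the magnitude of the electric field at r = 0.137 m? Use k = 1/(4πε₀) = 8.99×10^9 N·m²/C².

Use a concentric Gaussian sphere at r = 0.137 m (r > R, all charge enclosed).
Q_enc = 4π ∫₀^R ρ₀(r'/R)^2 r'² dr' = 4πρ₀R³/5 = 1.286e-7 C.
Gauss's law: E·4πr² = Q_enc/ε₀.
E = k|Q_enc|/r² = (8.99×10^9)(1.286×10^-7)/(0.137)² = 6.16×10^4 N/C.

E ≈ 6.16×10^4 V/m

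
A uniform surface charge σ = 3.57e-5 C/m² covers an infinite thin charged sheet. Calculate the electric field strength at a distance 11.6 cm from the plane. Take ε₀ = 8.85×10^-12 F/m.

|E| = 2.02×10^6 N/C

Choose a cylindrical pillbox piercing the sheet, end faces (area A) parallel to it.
Only the two end caps contribute flux: Φ = 2EA. With Q_enc = σA, Gauss's law gives E = |σ|/(2ε₀).
E = |σ|/(2ε₀) = (3.57e-5)/(2·8.85×10^-12) = 2.02×10^6 N/C.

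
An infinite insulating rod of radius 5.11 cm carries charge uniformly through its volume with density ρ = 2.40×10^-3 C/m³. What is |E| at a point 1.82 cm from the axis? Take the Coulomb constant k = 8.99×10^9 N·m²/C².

By cylindrical symmetry E is radial; use a coaxial Gaussian cylinder of radius 1.82 cm and length L (r < R).
Charge inside radius r per length L is ρ·πr²·L, so λ_enc = ρπr² = 2.497×10^-6 C/m.
By Gauss's law (flux through the curved wall only), E·2πrL = λ_enc L/ε₀.
E = 2k|λ_enc|/r = 2(8.99×10^9)(2.497×10^-6)/(0.0182) = 2.47×10^6 N/C.

2.47×10^6 N/C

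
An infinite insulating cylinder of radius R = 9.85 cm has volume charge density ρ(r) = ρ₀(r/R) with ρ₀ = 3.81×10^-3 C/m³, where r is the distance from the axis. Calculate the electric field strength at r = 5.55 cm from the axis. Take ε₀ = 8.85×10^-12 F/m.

By cylindrical symmetry E is radial; use a coaxial Gaussian cylinder of radius 5.55 cm and length L (r < R).
Integrating ρ over the cross-section to radius r: λ_enc = (2πρ₀/R) ∫₀^r r'^2 dr' = 2πρ₀ r^3/(3·R) = 1.385×10^-5 C/m.
By Gauss's law (flux through the curved wall only), E·2πrL = λ_enc L/ε₀.
E = |λ_enc|/(2πε₀r) = (1.385×10^-5)/(2π·8.85×10^-12·0.0555) = 4.49×10^6 N/C.

E ≈ 4.49×10^6 V/m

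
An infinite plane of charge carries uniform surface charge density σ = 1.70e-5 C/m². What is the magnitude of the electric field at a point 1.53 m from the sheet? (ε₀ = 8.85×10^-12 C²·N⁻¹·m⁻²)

The symmetry is planar: E is normal to the sheet and the same magnitude on both sides. Take a pillbox straddling the sheet with end-cap area A.
Only the two end caps contribute flux: Φ = 2EA. With Q_enc = σA, Gauss's law gives E = |σ|/(2ε₀).
E = |σ|/(2ε₀) = (1.70e-5)/(2·8.85×10^-12) = 9.60×10^5 N/C.

|E| = 9.60×10^5 N/C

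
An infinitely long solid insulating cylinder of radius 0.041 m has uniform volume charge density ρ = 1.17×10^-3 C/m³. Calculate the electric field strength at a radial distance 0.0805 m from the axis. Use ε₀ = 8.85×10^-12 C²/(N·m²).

E = 1.38×10^6 N/C

Coaxial Gaussian cylinder, radius r = 0.0805 m, length L (r > 0.041 m, full cross-section enclosed).
λ_enc = ρ·πR² = (1.17×10^-3)π(0.041)² = 6.179e-6 C/m.
Applying ∮E·dA = Q_enc/ε₀ with the end caps contributing no flux:
E = |λ_enc|/(2πε₀r) = (6.179×10^-6)/(2π·8.85×10^-12·0.0805) = 1.38×10^6 N/C.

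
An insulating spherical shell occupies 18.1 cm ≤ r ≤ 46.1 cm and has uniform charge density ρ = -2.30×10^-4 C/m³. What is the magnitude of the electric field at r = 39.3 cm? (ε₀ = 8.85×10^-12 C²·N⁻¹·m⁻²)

Take a concentric spherical Gaussian surface of radius r = 39.3 cm (within the shell material, 18.1 cm < r < 46.1 cm).
Enclosed charge is the volume from a to r: Q_enc = (4π/3)ρ(r³ − a³) = -5.277×10^-5 C.
By Gauss's law, ∮E·dA = E·4πr² = Q_enc/ε₀.
E = |Q_enc|/(4πε₀r²) = (5.277e-5)/(4π·8.85×10^-12·(0.393)²) = 3.07×10^6 N/C.

|E| ≈ 3.07e6 N/C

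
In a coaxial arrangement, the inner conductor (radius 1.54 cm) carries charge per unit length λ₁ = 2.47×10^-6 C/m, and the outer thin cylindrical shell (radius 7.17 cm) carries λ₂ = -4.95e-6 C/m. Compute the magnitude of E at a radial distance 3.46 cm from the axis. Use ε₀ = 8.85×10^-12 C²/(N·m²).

|E| ≈ 1.28e6 N/C

By cylindrical symmetry E is radial; use a coaxial Gaussian cylinder of radius 3.46 cm and length L (between the conductors, 1.54 cm < r < 7.17 cm).
The shell at 7.17 cm lies outside the Gaussian surface, so λ_enc = λ₁ = 2.47×10^-6 C/m.
Since E is radial and uniform over the curved surface, Φ = E·2πrL = Q_enc/ε₀ = λ_enc L/ε₀.
E = |λ_enc|/(2πε₀r) = (2.47×10^-6)/(2π·8.85×10^-12·0.0346) = 1.28e6 N/C.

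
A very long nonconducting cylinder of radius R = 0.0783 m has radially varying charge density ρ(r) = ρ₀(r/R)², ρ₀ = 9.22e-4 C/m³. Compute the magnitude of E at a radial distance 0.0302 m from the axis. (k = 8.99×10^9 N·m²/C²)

By cylindrical symmetry E is radial; use a coaxial Gaussian cylinder of radius 0.0302 m and length L (r < R).
λ_enc = ∫₀^r ρ(r')·2πr' dr' = (2πρ₀/R²)·r^4/4 = 1.965×10^-7 C/m.
By Gauss's law (flux through the curved wall only), E·2πrL = λ_enc L/ε₀.
E = 2k|λ_enc|/r = 2(8.99×10^9)(1.965×10^-7)/(0.0302) = 1.17×10^5 N/C.

|E| = 1.17×10^5 N/C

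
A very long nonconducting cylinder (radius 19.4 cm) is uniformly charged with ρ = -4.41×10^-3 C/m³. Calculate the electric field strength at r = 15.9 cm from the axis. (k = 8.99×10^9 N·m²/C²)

Coaxial Gaussian cylinder, radius r = 15.9 cm, length L (r < R).
Enclosed charge per unit length: λ_enc = ρ·πr² = (-4.41×10^-3)π(0.159)² = -3.503×10^-4 C/m.
Gauss's law: E·2πrL = λ_enc L/ε₀.
E = 2k|λ_enc|/r = 2(8.99×10^9)(3.503×10^-4)/(0.159) = 3.96×10^7 N/C.

|E| ≈ 3.96×10^7 N/C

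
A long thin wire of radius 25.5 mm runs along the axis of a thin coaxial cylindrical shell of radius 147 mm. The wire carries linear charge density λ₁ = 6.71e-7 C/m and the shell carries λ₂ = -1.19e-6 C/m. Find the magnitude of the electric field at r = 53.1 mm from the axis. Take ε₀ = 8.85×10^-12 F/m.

Take a coaxial cylindrical Gaussian surface of radius r = 53.1 mm and length L (between the conductors, 25.5 mm < r < 147 mm).
Only the inner wire is enclosed; the outer shell contributes nothing inside itself. λ_enc = λ₁ = 6.71e-7 C/m.
Applying ∮E·dA = Q_enc/ε₀ with the end caps contributing no flux:
E = |λ_enc|/(2πε₀r) = (6.71×10^-7)/(2π·8.85×10^-12·0.0531) = 2.27×10^5 N/C.

E = 2.27e5 N/C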